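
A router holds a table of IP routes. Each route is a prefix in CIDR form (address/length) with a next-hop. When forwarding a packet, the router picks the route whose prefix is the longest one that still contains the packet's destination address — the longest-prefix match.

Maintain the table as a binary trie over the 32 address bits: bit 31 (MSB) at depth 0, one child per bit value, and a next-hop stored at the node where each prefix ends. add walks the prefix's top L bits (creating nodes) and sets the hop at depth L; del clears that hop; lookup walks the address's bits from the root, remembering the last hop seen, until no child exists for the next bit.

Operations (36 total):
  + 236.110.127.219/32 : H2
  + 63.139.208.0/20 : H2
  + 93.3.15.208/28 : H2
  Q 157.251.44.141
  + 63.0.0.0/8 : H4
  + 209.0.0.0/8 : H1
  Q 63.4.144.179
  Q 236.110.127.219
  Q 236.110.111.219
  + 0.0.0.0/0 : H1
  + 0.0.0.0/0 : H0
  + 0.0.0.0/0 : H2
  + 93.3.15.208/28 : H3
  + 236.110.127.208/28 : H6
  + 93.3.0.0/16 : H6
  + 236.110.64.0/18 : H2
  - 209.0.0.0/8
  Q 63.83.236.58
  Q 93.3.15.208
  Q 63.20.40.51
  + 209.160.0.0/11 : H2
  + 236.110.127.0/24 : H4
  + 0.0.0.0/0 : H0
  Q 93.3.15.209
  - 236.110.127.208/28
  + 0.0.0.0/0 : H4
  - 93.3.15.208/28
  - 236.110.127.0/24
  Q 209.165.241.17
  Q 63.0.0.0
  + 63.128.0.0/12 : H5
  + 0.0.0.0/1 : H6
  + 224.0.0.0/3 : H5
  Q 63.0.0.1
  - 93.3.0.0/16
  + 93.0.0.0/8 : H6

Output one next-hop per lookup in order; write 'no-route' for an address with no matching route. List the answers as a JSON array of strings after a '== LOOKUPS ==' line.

Process each operation:
  add 236.110.127.219/32 -> H2 at depth 32
  add 63.139.208.0/20 -> H2 at depth 20
  add 93.3.15.208/28 -> H2 at depth 28
  Q 157.251.44.141: descend 1 ; hops seen [∅] ; pick no-route
  add 63.0.0.0/8 -> H4 at depth 8
  add 209.0.0.0/8 -> H1 at depth 8
  Q 63.4.144.179: descend 00111111 ; hops seen [H4] ; pick H4
  Q 236.110.127.219: descend 11101100011011100111111111011011 ; hops seen [H2] ; pick H2
  Q 236.110.111.219: descend 1110110001101110011 ; hops seen [∅] ; pick no-route
  add 0.0.0.0/0 -> H1 at depth 0
  add 0.0.0.0/0 -> H0 at depth 0
  add 0.0.0.0/0 -> H2 at depth 0
  add 93.3.15.208/28 -> H3 at depth 28
  add 236.110.127.208/28 -> H6 at depth 28
  add 93.3.0.0/16 -> H6 at depth 16
  add 236.110.64.0/18 -> H2 at depth 18
  - 209.0.0.0/8 clear@8
  Q 63.83.236.58: descend 00111111 ; hops seen [H2,H4] ; pick H4
  Q 93.3.15.208: descend 0101110100000011000011111101 ; hops seen [H2,H6,H3] ; pick H3
  Q 63.20.40.51: descend 00111111 ; hops seen [H2,H4] ; pick H4
  add 209.160.0.0/11 -> H2 at depth 11
  add 236.110.127.0/24 -> H4 at depth 24
  add 0.0.0.0/0 -> H0 at depth 0
  Q 93.3.15.209: descend 0101110100000011000011111101 ; hops seen [H0,H6,H3] ; pick H3
  - 236.110.127.208/28 clear@28
  add 0.0.0.0/0 -> H4 at depth 0
  - 93.3.15.208/28 clear@28
  - 236.110.127.0/24 clear@24
  Q 209.165.241.17: descend 11010001101 ; hops seen [H4,H2] ; pick H2
  Q 63.0.0.0: descend 00111111 ; hops seen [H4,H4] ; pick H4
  add 63.128.0.0/12 -> H5 at depth 12
  add 0.0.0.0/1 -> H6 at depth 1
  add 224.0.0.0/3 -> H5 at depth 3
  Q 63.0.0.1: descend 00111111 ; hops seen [H4,H6,H4] ; pick H4
  - 93.3.0.0/16 clear@16
  add 93.0.0.0/8 -> H6 at depth 8

== LOOKUPS ==
["no-route","H4","H2","no-route","H4","H3","H4","H3","H2","H4","H4"]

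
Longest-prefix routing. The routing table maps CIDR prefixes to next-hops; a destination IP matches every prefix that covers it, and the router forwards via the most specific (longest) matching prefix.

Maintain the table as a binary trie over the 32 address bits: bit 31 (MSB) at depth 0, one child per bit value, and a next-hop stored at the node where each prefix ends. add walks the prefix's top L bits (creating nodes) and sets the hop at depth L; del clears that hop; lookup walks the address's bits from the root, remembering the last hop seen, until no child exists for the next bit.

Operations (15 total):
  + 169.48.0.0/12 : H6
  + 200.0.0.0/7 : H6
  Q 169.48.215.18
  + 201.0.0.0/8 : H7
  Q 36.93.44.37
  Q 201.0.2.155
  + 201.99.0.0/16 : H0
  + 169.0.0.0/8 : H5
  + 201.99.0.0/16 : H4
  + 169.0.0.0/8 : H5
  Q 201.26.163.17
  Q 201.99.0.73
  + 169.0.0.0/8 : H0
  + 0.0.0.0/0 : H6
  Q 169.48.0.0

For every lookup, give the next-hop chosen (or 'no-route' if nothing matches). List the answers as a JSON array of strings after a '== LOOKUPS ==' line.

Trace:
  add 169.48.0.0/12 -> H6 at depth 12
  add 200.0.0.0/7 -> H6 at depth 7
  Q 169.48.215.18: descend 101010010011 ; hops seen [H6] ; pick H6
  add 201.0.0.0/8 -> H7 at depth 8
  Q 36.93.44.37: descend ε ; hops seen [∅] ; pick no-route
  Q 201.0.2.155: descend 11001001 ; hops seen [H6,H7] ; pick H7
  add 201.99.0.0/16 -> H0 at depth 16
  add 169.0.0.0/8 -> H5 at depth 8
  add 201.99.0.0/16 -> H4 at depth 16
  add 169.0.0.0/8 -> H5 at depth 8
  Q 201.26.163.17: descend 110010010 ; hops seen [H6,H7] ; pick H7
  Q 201.99.0.73: descend 1100100101100011 ; hops seen [H6,H7,H4] ; pick H4
  add 169.0.0.0/8 -> H0 at depth 8
  add 0.0.0.0/0 -> H6 at depth 0
  Q 169.48.0.0: descend 101010010011 ; hops seen [H6,H0,H6] ; pick H6

== LOOKUPS ==
["H6","no-route","H7","H7","H4","H6"]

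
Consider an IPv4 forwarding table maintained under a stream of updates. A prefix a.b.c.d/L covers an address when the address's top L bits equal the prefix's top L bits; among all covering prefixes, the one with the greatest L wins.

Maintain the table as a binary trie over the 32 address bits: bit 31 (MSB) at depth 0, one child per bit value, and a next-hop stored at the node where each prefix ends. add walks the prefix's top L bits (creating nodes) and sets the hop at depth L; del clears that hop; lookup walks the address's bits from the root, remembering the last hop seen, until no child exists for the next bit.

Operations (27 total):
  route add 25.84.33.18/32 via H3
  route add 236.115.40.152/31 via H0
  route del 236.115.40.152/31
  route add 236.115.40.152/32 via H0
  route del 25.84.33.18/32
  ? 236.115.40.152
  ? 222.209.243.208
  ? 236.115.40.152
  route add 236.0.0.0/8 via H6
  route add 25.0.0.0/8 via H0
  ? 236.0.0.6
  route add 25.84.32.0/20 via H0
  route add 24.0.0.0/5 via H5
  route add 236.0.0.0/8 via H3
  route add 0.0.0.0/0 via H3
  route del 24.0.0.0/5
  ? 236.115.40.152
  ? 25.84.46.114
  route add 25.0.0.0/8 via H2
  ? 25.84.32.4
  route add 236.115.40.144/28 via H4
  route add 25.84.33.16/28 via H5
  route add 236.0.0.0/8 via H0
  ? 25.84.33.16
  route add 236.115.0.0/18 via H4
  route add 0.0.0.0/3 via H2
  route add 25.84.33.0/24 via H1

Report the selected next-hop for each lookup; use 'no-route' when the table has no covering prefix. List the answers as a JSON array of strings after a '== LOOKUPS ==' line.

Apply in order:
  add 25.84.33.18/32 -> H3 at depth 32
  add 236.115.40.152/31 -> H0 at depth 31
  - 236.115.40.152/31 clear@31
  add 236.115.40.152/32 -> H0 at depth 32
  - 25.84.33.18/32 clear@32
  ? 236.115.40.152  path d0:-→d1:-→d2:-→d3:-→d4:-→d5:-→d6:-→d7:-→d8:-→d9:-→d10:-→d11:-→d12:-→d13:-→d14:-→d15:-→d16:-→d17:-→d18:-→d19:-→d20:-→d21:-→d22:-→d23:-→d24:-→d25:-→d26:-→d27:-→d28:-→d29:-→d30:-→d31:-→d32:H0  best=H0
  ? 222.209.243.208  path d0:-→d1:-→d2:-  best=no-route
  ? 236.115.40.152  path d0:-→d1:-→d2:-→d3:-→d4:-→d5:-→d6:-→d7:-→d8:-→d9:-→d10:-→d11:-→d12:-→d13:-→d14:-→d15:-→d16:-→d17:-→d18:-→d19:-→d20:-→d21:-→d22:-→d23:-→d24:-→d25:-→d26:-→d27:-→d28:-→d29:-→d30:-→d31:-→d32:H0  best=H0
  add 236.0.0.0/8 -> H6 at depth 8
  add 25.0.0.0/8 -> H0 at depth 8
  ? 236.0.0.6  path d0:-→d1:-→d2:-→d3:-→d4:-→d5:-→d6:-→d7:-→d8:H6→d9:-  best=H6
  add 25.84.32.0/20 -> H0 at depth 20
  add 24.0.0.0/5 -> H5 at depth 5
  add 236.0.0.0/8 -> H3 at depth 8
  add 0.0.0.0/0 -> H3 at depth 0
  - 24.0.0.0/5 clear@5
  ? 236.115.40.152  path d0:H3→d1:-→d2:-→d3:-→d4:-→d5:-→d6:-→d7:-→d8:H3→d9:-→d10:-→d11:-→d12:-→d13:-→d14:-→d15:-→d16:-→d17:-→d18:-→d19:-→d20:-→d21:-→d22:-→d23:-→d24:-→d25:-→d26:-→d27:-→d28:-→d29:-→d30:-→d31:-→d32:H0  best=H0
  ? 25.84.46.114  path d0:H3→d1:-→d2:-→d3:-→d4:-→d5:-→d6:-→d7:-→d8:H0→d9:-→d10:-→d11:-→d12:-→d13:-→d14:-→d15:-→d16:-→d17:-→d18:-→d19:-→d20:H0  best=H0
  add 25.0.0.0/8 -> H2 at depth 8
  ? 25.84.32.4  path d0:H3→d1:-→d2:-→d3:-→d4:-→d5:-→d6:-→d7:-→d8:H2→d9:-→d10:-→d11:-→d12:-→d13:-→d14:-→d15:-→d16:-→d17:-→d18:-→d19:-→d20:H0→d21:-→d22:-→d23:-  best=H0
  add 236.115.40.144/28 -> H4 at depth 28
  add 25.84.33.16/28 -> H5 at depth 28
  add 236.0.0.0/8 -> H0 at depth 8
  ? 25.84.33.16  path d0:H3→d1:-→d2:-→d3:-→d4:-→d5:-→d6:-→d7:-→d8:H2→d9:-→d10:-→d11:-→d12:-→d13:-→d14:-→d15:-→d16:-→d17:-→d18:-→d19:-→d20:H0→d21:-→d22:-→d23:-→d24:-→d25:-→d26:-→d27:-→d28:H5→d29:-→d30:-  best=H5
  add 236.115.0.0/18 -> H4 at depth 18
  add 0.0.0.0/3 -> H2 at depth 3
  add 25.84.33.0/24 -> H1 at depth 24

== LOOKUPS ==
["H0","no-route","H0","H6","H0","H0","H0","H5"]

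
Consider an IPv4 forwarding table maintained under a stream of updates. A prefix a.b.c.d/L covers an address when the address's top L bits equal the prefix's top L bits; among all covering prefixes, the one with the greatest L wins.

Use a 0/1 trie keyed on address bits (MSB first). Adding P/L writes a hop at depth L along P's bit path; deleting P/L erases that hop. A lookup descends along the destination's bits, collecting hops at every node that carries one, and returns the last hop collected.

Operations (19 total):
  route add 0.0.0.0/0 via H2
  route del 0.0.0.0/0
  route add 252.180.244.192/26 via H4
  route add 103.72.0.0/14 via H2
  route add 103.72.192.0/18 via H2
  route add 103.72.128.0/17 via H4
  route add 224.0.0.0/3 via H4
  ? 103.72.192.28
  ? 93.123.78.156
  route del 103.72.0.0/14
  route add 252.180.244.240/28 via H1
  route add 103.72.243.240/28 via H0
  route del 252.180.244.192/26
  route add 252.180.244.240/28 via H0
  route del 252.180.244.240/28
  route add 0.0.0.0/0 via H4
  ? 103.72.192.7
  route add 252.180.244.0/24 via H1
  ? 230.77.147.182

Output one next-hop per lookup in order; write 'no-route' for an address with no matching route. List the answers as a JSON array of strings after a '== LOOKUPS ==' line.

Trace:
  add 0.0.0.0/0 -> H2 at depth 0
  del 0.0.0.0/0 (clear depth 0)
  add 252.180.244.192/26 -> H4 at depth 26
  add 103.72.0.0/14 -> H2 at depth 14
  add 103.72.192.0/18 -> H2 at depth 18
  add 103.72.128.0/17 -> H4 at depth 17
  add 224.0.0.0/3 -> H4 at depth 3
  ? 103.72.192.28  path d0:-→d1:-→d2:-→d3:-→d4:-→d5:-→d6:-→d7:-→d8:-→d9:-→d10:-→d11:-→d12:-→d13:-→d14:H2→d15:-→d16:-→d17:H4→d18:H2  best=H2
  ? 93.123.78.156  path d0:-→d1:-→d2:-  best=no-route
  del 103.72.0.0/14 (clear depth 14)
  add 252.180.244.240/28 -> H1 at depth 28
  add 103.72.243.240/28 -> H0 at depth 28
  del 252.180.244.192/26 (clear depth 26)
  add 252.180.244.240/28 -> H0 at depth 28
  del 252.180.244.240/28 (clear depth 28)
  add 0.0.0.0/0 -> H4 at depth 0
  ? 103.72.192.7  path d0:H4→d1:-→d2:-→d3:-→d4:-→d5:-→d6:-→d7:-→d8:-→d9:-→d10:-→d11:-→d12:-→d13:-→d14:-→d15:-→d16:-→d17:H4→d18:H2  best=H2
  add 252.180.244.0/24 -> H1 at depth 24
  ? 230.77.147.182  path d0:H4→d1:-→d2:-→d3:H4  best=H4

== LOOKUPS ==
["H2","no-route","H2","H4"]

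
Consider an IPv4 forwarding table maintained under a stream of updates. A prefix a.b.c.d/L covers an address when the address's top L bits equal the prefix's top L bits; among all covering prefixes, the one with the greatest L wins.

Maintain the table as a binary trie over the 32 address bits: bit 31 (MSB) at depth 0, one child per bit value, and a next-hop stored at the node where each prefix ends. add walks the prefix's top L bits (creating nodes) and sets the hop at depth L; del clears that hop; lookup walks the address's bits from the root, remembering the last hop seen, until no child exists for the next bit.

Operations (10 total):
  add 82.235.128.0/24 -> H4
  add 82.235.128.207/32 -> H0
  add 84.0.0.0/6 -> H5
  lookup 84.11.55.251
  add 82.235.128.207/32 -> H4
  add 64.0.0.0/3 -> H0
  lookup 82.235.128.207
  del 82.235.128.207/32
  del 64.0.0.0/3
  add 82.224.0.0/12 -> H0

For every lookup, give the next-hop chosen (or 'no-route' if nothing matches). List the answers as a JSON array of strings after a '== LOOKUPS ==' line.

Process each operation:
  add 82.235.128.0/24 -> H4 at depth 24
  add 82.235.128.207/32 -> H0 at depth 32
  add 84.0.0.0/6 -> H5 at depth 6
  ? 84.11.55.251  path d0:-→d1:-→d2:-→d3:-→d4:-→d5:-→d6:H5  best=H5
  add 82.235.128.207/32 -> H4 at depth 32
  add 64.0.0.0/3 -> H0 at depth 3
  ? 82.235.128.207  path d0:-→d1:-→d2:-→d3:H0→d4:-→d5:-→d6:-→d7:-→d8:-→d9:-→d10:-→d11:-→d12:-→d13:-→d14:-→d15:-→d16:-→d17:-→d18:-→d19:-→d20:-→d21:-→d22:-→d23:-→d24:H4→d25:-→d26:-→d27:-→d28:-→d29:-→d30:-→d31:-→d32:H4  best=H4
  - 82.235.128.207/32 clear@32
  - 64.0.0.0/3 clear@3
  add 82.224.0.0/12 -> H0 at depth 12

== LOOKUPS ==
["H5","H4"]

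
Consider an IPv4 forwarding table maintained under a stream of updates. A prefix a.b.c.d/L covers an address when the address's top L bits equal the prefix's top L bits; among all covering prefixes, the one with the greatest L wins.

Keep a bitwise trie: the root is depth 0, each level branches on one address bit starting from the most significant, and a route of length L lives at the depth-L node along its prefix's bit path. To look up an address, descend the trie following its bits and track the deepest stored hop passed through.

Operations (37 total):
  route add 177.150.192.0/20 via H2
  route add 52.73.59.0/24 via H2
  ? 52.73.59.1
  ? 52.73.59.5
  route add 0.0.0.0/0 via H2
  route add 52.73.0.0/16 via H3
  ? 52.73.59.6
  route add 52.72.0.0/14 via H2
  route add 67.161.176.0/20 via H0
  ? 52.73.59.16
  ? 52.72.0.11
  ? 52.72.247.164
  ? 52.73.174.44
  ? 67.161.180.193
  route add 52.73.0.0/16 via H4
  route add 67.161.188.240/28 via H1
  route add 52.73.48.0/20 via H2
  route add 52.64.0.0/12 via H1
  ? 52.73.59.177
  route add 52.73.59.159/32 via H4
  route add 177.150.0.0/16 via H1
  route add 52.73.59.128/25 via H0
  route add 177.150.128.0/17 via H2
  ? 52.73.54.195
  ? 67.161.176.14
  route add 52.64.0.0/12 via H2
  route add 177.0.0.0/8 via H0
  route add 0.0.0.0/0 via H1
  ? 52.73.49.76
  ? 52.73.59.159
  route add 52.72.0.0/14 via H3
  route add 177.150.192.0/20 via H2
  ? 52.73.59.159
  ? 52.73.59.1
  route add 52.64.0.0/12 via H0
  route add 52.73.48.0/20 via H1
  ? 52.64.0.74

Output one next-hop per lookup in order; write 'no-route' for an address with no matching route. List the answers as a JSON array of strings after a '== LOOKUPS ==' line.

Apply in order:
  + 177.150.192.0/20 (H2) depth=20
  + 52.73.59.0/24 (H2) depth=24
  lookup 52.73.59.1: bits 001101000100100100111011 walk d0:-→d1:-→d2:-→d3:-→d4:-→d5:-→d6:-→d7:-→d8:-→d9:-→d10:-→d11:-→d12:-→d13:-→d14:-→d15:-→d16:-→d17:-→d18:-→d19:-→d20:-→d21:-→d22:-→d23:-→d24:H2 -> H2
  lookup 52.73.59.5: bits 001101000100100100111011 walk d0:-→d1:-→d2:-→d3:-→d4:-→d5:-→d6:-→d7:-→d8:-→d9:-→d10:-→d11:-→d12:-→d13:-→d14:-→d15:-→d16:-→d17:-→d18:-→d19:-→d20:-→d21:-→d22:-→d23:-→d24:H2 -> H2
  + 0.0.0.0/0 (H2) depth=0
  + 52.73.0.0/16 (H3) depth=16
  lookup 52.73.59.6: bits 001101000100100100111011 walk d0:H2→d1:-→d2:-→d3:-→d4:-→d5:-→d6:-→d7:-→d8:-→d9:-→d10:-→d11:-→d12:-→d13:-→d14:-→d15:-→d16:H3→d17:-→d18:-→d19:-→d20:-→d21:-→d22:-→d23:-→d24:H2 -> H2
  + 52.72.0.0/14 (H2) depth=14
  + 67.161.176.0/20 (H0) depth=20
  lookup 52.73.59.16: bits 001101000100100100111011 walk d0:H2→d1:-→d2:-→d3:-→d4:-→d5:-→d6:-→d7:-→d8:-→d9:-→d10:-→d11:-→d12:-→d13:-→d14:H2→d15:-→d16:H3→d17:-→d18:-→d19:-→d20:-→d21:-→d22:-→d23:-→d24:H2 -> H2
  lookup 52.72.0.11: bits 001101000100100 walk d0:H2→d1:-→d2:-→d3:-→d4:-→d5:-→d6:-→d7:-→d8:-→d9:-→d10:-→d11:-→d12:-→d13:-→d14:H2→d15:- -> H2
  lookup 52.72.247.164: bits 001101000100100 walk d0:H2→d1:-→d2:-→d3:-→d4:-→d5:-→d6:-→d7:-→d8:-→d9:-→d10:-→d11:-→d12:-→d13:-→d14:H2→d15:- -> H2
  lookup 52.73.174.44: bits 0011010001001001 walk d0:H2→d1:-→d2:-→d3:-→d4:-→d5:-→d6:-→d7:-→d8:-→d9:-→d10:-→d11:-→d12:-→d13:-→d14:H2→d15:-→d16:H3 -> H3
  lookup 67.161.180.193: bits 01000011101000011011 walk d0:H2→d1:-→d2:-→d3:-→d4:-→d5:-→d6:-→d7:-→d8:-→d9:-→d10:-→d11:-→d12:-→d13:-→d14:-→d15:-→d16:-→d17:-→d18:-→d19:-→d20:H0 -> H0
  + 52.73.0.0/16 (H4) depth=16
  + 67.161.188.240/28 (H1) depth=28
  + 52.73.48.0/20 (H2) depth=20
  + 52.64.0.0/12 (H1) depth=12
  lookup 52.73.59.177: bits 001101000100100100111011 walk d0:H2→d1:-→d2:-→d3:-→d4:-→d5:-→d6:-→d7:-→d8:-→d9:-→d10:-→d11:-→d12:H1→d13:-→d14:H2→d15:-→d16:H4→d17:-→d18:-→d19:-→d20:H2→d21:-→d22:-→d23:-→d24:H2 -> H2
  + 52.73.59.159/32 (H4) depth=32
  + 177.150.0.0/16 (H1) depth=16
  + 52.73.59.128/25 (H0) depth=25
  + 177.150.128.0/17 (H2) depth=17
  lookup 52.73.54.195: bits 00110100010010010011 walk d0:H2→d1:-→d2:-→d3:-→d4:-→d5:-→d6:-→d7:-→d8:-→d9:-→d10:-→d11:-→d12:H1→d13:-→d14:H2→d15:-→d16:H4→d17:-→d18:-→d19:-→d20:H2 -> H2
  lookup 67.161.176.14: bits 01000011101000011011 walk d0:H2→d1:-→d2:-→d3:-→d4:-→d5:-→d6:-→d7:-→d8:-→d9:-→d10:-→d11:-→d12:-→d13:-→d14:-→d15:-→d16:-→d17:-→d18:-→d19:-→d20:H0 -> H0
  + 52.64.0.0/12 (H2) depth=12
  + 177.0.0.0/8 (H0) depth=8
  + 0.0.0.0/0 (H1) depth=0
  lookup 52.73.49.76: bits 00110100010010010011 walk d0:H1→d1:-→d2:-→d3:-→d4:-→d5:-→d6:-→d7:-→d8:-→d9:-→d10:-→d11:-→d12:H2→d13:-→d14:H2→d15:-→d16:H4→d17:-→d18:-→d19:-→d20:H2 -> H2
  lookup 52.73.59.159: bits 00110100010010010011101110011111 walk d0:H1→d1:-→d2:-→d3:-→d4:-→d5:-→d6:-→d7:-→d8:-→d9:-→d10:-→d11:-→d12:H2→d13:-→d14:H2→d15:-→d16:H4→d17:-→d18:-→d19:-→d20:H2→d21:-→d22:-→d23:-→d24:H2→d25:H0→d26:-→d27:-→d28:-→d29:-→d30:-→d31:-→d32:H4 -> H4
  + 52.72.0.0/14 (H3) depth=14
  + 177.150.192.0/20 (H2) depth=20
  lookup 52.73.59.159: bits 00110100010010010011101110011111 walk d0:H1→d1:-→d2:-→d3:-→d4:-→d5:-→d6:-→d7:-→d8:-→d9:-→d10:-→d11:-→d12:H2→d13:-→d14:H3→d15:-→d16:H4→d17:-→d18:-→d19:-→d20:H2→d21:-→d22:-→d23:-→d24:H2→d25:H0→d26:-→d27:-→d28:-→d29:-→d30:-→d31:-→d32:H4 -> H4
  lookup 52.73.59.1: bits 001101000100100100111011 walk d0:H1→d1:-→d2:-→d3:-→d4:-→d5:-→d6:-→d7:-→d8:-→d9:-→d10:-→d11:-→d12:H2→d13:-→d14:H3→d15:-→d16:H4→d17:-→d18:-→d19:-→d20:H2→d21:-→d22:-→d23:-→d24:H2 -> H2
  + 52.64.0.0/12 (H0) depth=12
  + 52.73.48.0/20 (H1) depth=20
  lookup 52.64.0.74: bits 001101000100 walk d0:H1→d1:-→d2:-→d3:-→d4:-→d5:-→d6:-→d7:-→d8:-→d9:-→d10:-→d11:-→d12:H0 -> H0

== LOOKUPS ==
["H2","H2","H2","H2","H2","H2","H3","H0","H2","H2","H0","H2","H4","H4","H2","H0"]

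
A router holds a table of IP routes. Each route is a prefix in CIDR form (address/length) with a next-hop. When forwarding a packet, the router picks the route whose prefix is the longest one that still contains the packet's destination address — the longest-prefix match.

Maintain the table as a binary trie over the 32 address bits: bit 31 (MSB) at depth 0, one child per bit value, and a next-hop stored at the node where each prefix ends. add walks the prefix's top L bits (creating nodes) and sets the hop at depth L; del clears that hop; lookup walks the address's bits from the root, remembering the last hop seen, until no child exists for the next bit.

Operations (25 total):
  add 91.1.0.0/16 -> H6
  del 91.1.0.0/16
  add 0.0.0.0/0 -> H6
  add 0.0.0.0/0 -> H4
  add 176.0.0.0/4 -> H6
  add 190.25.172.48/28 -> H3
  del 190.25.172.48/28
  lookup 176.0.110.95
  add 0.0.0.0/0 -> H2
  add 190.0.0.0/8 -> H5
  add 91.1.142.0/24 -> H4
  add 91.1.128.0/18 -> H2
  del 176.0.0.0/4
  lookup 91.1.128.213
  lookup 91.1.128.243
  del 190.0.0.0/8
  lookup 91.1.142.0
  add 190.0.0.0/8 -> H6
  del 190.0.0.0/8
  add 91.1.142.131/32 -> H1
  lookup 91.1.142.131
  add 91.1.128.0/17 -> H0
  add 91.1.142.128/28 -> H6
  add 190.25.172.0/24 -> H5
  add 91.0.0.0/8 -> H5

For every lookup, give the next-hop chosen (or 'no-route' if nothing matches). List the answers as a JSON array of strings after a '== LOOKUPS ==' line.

Apply in order:
  add 91.1.0.0/16 -> H6 at depth 16
  - 91.1.0.0/16 clear@16
  add 0.0.0.0/0 -> H6 at depth 0
  add 0.0.0.0/0 -> H4 at depth 0
  add 176.0.0.0/4 -> H6 at depth 4
  add 190.25.172.48/28 -> H3 at depth 28
  - 190.25.172.48/28 clear@28
  Q 176.0.110.95: descend 1011 ; hops seen [H4,H6] ; pick H6
  add 0.0.0.0/0 -> H2 at depth 0
  add 190.0.0.0/8 -> H5 at depth 8
  add 91.1.142.0/24 -> H4 at depth 24
  add 91.1.128.0/18 -> H2 at depth 18
  - 176.0.0.0/4 clear@4
  Q 91.1.128.213: descend 01011011000000011000 ; hops seen [H2,H2] ; pick H2
  Q 91.1.128.243: descend 01011011000000011000 ; hops seen [H2,H2] ; pick H2
  - 190.0.0.0/8 clear@8
  Q 91.1.142.0: descend 010110110000000110001110 ; hops seen [H2,H2,H4] ; pick H4
  add 190.0.0.0/8 -> H6 at depth 8
  - 190.0.0.0/8 clear@8
  add 91.1.142.131/32 -> H1 at depth 32
  Q 91.1.142.131: descend 01011011000000011000111010000011 ; hops seen [H2,H2,H4,H1] ; pick H1
  add 91.1.128.0/17 -> H0 at depth 17
  add 91.1.142.128/28 -> H6 at depth 28
  add 190.25.172.0/24 -> H5 at depth 24
  add 91.0.0.0/8 -> H5 at depth 8

== LOOKUPS ==
["H6","H2","H2","H4","H1"]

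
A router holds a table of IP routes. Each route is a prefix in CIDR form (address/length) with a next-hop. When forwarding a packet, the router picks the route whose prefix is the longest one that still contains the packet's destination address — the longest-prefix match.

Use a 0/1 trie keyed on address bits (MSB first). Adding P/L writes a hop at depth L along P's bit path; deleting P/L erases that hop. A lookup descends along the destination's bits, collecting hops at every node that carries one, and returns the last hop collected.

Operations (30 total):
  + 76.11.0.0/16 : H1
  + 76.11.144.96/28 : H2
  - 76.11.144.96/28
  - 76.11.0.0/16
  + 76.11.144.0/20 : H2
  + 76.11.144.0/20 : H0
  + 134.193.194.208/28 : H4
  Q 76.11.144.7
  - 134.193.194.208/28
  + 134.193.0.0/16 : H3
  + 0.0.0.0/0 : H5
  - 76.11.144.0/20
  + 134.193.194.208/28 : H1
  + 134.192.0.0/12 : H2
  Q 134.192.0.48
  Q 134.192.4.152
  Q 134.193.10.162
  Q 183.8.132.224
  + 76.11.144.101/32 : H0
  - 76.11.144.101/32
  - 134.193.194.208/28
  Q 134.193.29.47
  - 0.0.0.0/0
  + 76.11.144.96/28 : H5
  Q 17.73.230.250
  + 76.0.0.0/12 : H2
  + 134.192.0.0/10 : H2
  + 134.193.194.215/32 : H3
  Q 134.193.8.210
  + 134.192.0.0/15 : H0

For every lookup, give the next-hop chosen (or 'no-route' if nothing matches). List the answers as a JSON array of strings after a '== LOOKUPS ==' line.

Apply in order:
  add 76.11.0.0/16 -> H1 at depth 16
  add 76.11.144.96/28 -> H2 at depth 28
  - 76.11.144.96/28 clear@28
  - 76.11.0.0/16 clear@16
  add 76.11.144.0/20 -> H2 at depth 20
  add 76.11.144.0/20 -> H0 at depth 20
  add 134.193.194.208/28 -> H4 at depth 28
  ? 76.11.144.7  path d0:-→d1:-→d2:-→d3:-→d4:-→d5:-→d6:-→d7:-→d8:-→d9:-→d10:-→d11:-→d12:-→d13:-→d14:-→d15:-→d16:-→d17:-→d18:-→d19:-→d20:H0→d21:-→d22:-→d23:-→d24:-→d25:-  best=H0
  - 134.193.194.208/28 clear@28
  add 134.193.0.0/16 -> H3 at depth 16
  add 0.0.0.0/0 -> H5 at depth 0
  - 76.11.144.0/20 clear@20
  add 134.193.194.208/28 -> H1 at depth 28
  add 134.192.0.0/12 -> H2 at depth 12
  ? 134.192.0.48  path d0:H5→d1:-→d2:-→d3:-→d4:-→d5:-→d6:-→d7:-→d8:-→d9:-→d10:-→d11:-→d12:H2→d13:-→d14:-→d15:-  best=H2
  ? 134.192.4.152  path d0:H5→d1:-→d2:-→d3:-→d4:-→d5:-→d6:-→d7:-→d8:-→d9:-→d10:-→d11:-→d12:H2→d13:-→d14:-→d15:-  best=H2
  ? 134.193.10.162  path d0:H5→d1:-→d2:-→d3:-→d4:-→d5:-→d6:-→d7:-→d8:-→d9:-→d10:-→d11:-→d12:H2→d13:-→d14:-→d15:-→d16:H3  best=H3
  ? 183.8.132.224  path d0:H5→d1:-→d2:-  best=H5
  add 76.11.144.101/32 -> H0 at depth 32
  - 76.11.144.101/32 clear@32
  - 134.193.194.208/28 clear@28
  ? 134.193.29.47  path d0:H5→d1:-→d2:-→d3:-→d4:-→d5:-→d6:-→d7:-→d8:-→d9:-→d10:-→d11:-→d12:H2→d13:-→d14:-→d15:-→d16:H3  best=H3
  - 0.0.0.0/0 clear@0
  add 76.11.144.96/28 -> H5 at depth 28
  ? 17.73.230.250  path d0:-→d1:-  best=no-route
  add 76.0.0.0/12 -> H2 at depth 12
  add 134.192.0.0/10 -> H2 at depth 10
  add 134.193.194.215/32 -> H3 at depth 32
  ? 134.193.8.210  path d0:-→d1:-→d2:-→d3:-→d4:-→d5:-→d6:-→d7:-→d8:-→d9:-→d10:H2→d11:-→d12:H2→d13:-→d14:-→d15:-→d16:H3  best=H3
  add 134.192.0.0/15 -> H0 at depth 15

== LOOKUPS ==
["H0","H2","H2","H3","H5","H3","no-route","H3"]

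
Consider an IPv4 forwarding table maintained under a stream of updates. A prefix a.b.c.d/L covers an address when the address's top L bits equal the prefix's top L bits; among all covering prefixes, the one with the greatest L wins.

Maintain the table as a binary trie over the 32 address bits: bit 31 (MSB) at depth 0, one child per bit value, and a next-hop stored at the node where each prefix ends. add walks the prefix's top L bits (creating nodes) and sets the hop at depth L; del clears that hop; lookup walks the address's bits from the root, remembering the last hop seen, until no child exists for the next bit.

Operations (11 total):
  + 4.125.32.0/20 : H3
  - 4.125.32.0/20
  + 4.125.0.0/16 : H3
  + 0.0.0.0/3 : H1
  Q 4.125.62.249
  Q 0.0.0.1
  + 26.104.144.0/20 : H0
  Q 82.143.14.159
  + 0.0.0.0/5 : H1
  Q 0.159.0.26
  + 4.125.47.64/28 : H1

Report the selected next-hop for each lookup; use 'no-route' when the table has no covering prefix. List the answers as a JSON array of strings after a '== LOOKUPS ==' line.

Apply in order:
  + 4.125.32.0/20 (H3) depth=20
  - 4.125.32.0/20 clear@20
  + 4.125.0.0/16 (H3) depth=16
  + 0.0.0.0/3 (H1) depth=3
  ? 4.125.62.249  path d0:-→d1:-→d2:-→d3:H1→d4:-→d5:-→d6:-→d7:-→d8:-→d9:-→d10:-→d11:-→d12:-→d13:-→d14:-→d15:-→d16:H3→d17:-→d18:-→d19:-  best=H3
  ? 0.0.0.1  path d0:-→d1:-→d2:-→d3:H1→d4:-→d5:-  best=H1
  + 26.104.144.0/20 (H0) depth=20
  ? 82.143.14.159  path d0:-→d1:-  best=no-route
  + 0.0.0.0/5 (H1) depth=5
  ? 0.159.0.26  path d0:-→d1:-→d2:-→d3:H1→d4:-→d5:H1  best=H1
  + 4.125.47.64/28 (H1) depth=28

== LOOKUPS ==
["H3","H1","no-route","H1"]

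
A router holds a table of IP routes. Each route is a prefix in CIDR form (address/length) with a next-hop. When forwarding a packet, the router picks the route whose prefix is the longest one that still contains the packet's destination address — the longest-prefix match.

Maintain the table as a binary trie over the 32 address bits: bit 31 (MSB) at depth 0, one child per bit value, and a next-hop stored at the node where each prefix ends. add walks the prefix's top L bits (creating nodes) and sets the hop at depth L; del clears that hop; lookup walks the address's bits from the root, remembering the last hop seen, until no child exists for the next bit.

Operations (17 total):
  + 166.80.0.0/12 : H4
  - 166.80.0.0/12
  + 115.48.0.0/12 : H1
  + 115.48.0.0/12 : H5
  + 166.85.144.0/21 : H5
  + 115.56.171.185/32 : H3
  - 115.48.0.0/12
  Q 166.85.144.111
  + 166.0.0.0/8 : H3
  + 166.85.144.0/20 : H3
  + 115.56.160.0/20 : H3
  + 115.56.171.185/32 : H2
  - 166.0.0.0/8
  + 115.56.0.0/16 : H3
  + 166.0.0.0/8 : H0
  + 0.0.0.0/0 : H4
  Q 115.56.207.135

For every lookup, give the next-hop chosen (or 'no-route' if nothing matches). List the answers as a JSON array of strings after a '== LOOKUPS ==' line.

Trace:
  add 166.80.0.0/12 -> H4 at depth 12
  - 166.80.0.0/12 clear@12
  add 115.48.0.0/12 -> H1 at depth 12
  add 115.48.0.0/12 -> H5 at depth 12
  add 166.85.144.0/21 -> H5 at depth 21
  add 115.56.171.185/32 -> H3 at depth 32
  - 115.48.0.0/12 clear@12
  lookup 166.85.144.111: bits 101001100101010110010 walk d0:-→d1:-→d2:-→d3:-→d4:-→d5:-→d6:-→d7:-→d8:-→d9:-→d10:-→d11:-→d12:-→d13:-→d14:-→d15:-→d16:-→d17:-→d18:-→d19:-→d20:-→d21:H5 -> H5
  add 166.0.0.0/8 -> H3 at depth 8
  add 166.85.144.0/20 -> H3 at depth 20
  add 115.56.160.0/20 -> H3 at depth 20
  add 115.56.171.185/32 -> H2 at depth 32
  - 166.0.0.0/8 clear@8
  add 115.56.0.0/16 -> H3 at depth 16
  add 166.0.0.0/8 -> H0 at depth 8
  add 0.0.0.0/0 -> H4 at depth 0
  lookup 115.56.207.135: bits 01110011001110001 walk d0:H4→d1:-→d2:-→d3:-→d4:-→d5:-→d6:-→d7:-→d8:-→d9:-→d10:-→d11:-→d12:-→d13:-→d14:-→d15:-→d16:H3→d17:- -> H3

== LOOKUPS ==
["H5","H3"]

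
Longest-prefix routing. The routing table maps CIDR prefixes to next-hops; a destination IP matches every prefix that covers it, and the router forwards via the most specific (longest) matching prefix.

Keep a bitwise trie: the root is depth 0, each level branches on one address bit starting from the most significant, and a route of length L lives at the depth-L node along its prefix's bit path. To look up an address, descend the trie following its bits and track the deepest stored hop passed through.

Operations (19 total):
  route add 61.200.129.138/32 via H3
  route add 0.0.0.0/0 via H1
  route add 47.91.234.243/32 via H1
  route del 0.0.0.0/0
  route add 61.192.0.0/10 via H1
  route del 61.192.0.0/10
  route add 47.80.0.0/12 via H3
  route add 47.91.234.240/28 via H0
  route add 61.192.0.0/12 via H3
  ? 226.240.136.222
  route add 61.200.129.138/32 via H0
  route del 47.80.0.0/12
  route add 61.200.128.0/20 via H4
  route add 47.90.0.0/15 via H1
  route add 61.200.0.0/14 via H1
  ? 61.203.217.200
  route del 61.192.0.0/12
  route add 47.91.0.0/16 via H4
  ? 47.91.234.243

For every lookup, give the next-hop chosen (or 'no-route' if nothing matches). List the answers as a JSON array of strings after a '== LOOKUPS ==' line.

Process each operation:
  + 61.200.129.138/32 (H3) depth=32
  + 0.0.0.0/0 (H1) depth=0
  + 47.91.234.243/32 (H1) depth=32
  - 0.0.0.0/0 clear@0
  + 61.192.0.0/10 (H1) depth=10
  - 61.192.0.0/10 clear@10
  + 47.80.0.0/12 (H3) depth=12
  + 47.91.234.240/28 (H0) depth=28
  + 61.192.0.0/12 (H3) depth=12
  lookup 226.240.136.222: bits ε walk d0:- -> no-route
  + 61.200.129.138/32 (H0) depth=32
  - 47.80.0.0/12 clear@12
  + 61.200.128.0/20 (H4) depth=20
  + 47.90.0.0/15 (H1) depth=15
  + 61.200.0.0/14 (H1) depth=14
  lookup 61.203.217.200: bits 00111101110010 walk d0:-→d1:-→d2:-→d3:-→d4:-→d5:-→d6:-→d7:-→d8:-→d9:-→d10:-→d11:-→d12:H3→d13:-→d14:H1 -> H1
  - 61.192.0.0/12 clear@12
  + 47.91.0.0/16 (H4) depth=16
  lookup 47.91.234.243: bits 00101111010110111110101011110011 walk d0:-→d1:-→d2:-→d3:-→d4:-→d5:-→d6:-→d7:-→d8:-→d9:-→d10:-→d11:-→d12:-→d13:-→d14:-→d15:H1→d16:H4→d17:-→d18:-→d19:-→d20:-→d21:-→d22:-→d23:-→d24:-→d25:-→d26:-→d27:-→d28:H0→d29:-→d30:-→d31:-→d32:H1 -> H1

== LOOKUPS ==
["no-route","H1","H1"]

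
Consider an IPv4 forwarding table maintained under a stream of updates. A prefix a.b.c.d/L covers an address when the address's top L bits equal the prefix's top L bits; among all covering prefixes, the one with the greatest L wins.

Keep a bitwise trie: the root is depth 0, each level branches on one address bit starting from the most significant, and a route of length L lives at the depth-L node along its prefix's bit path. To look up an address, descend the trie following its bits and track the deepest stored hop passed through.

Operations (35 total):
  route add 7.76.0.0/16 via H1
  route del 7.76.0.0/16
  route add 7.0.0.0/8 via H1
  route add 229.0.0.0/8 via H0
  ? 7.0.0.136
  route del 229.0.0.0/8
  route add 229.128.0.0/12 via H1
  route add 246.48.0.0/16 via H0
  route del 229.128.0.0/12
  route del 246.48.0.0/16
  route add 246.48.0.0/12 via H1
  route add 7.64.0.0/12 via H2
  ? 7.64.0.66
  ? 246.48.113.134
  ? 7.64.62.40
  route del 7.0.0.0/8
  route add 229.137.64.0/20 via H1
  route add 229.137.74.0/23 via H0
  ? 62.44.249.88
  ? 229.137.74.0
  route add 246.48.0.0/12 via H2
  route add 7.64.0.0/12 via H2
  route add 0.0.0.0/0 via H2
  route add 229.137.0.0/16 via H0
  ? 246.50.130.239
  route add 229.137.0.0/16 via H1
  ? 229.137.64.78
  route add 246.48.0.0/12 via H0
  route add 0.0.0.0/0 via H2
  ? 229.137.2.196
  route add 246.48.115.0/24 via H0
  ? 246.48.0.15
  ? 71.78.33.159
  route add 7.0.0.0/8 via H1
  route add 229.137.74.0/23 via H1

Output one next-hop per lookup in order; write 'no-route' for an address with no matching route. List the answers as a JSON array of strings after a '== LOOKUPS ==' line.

Process each operation:
  + 7.76.0.0/16 (H1) depth=16
  del 7.76.0.0/16 (clear depth 16)
  + 7.0.0.0/8 (H1) depth=8
  + 229.0.0.0/8 (H0) depth=8
  Q 7.0.0.136: descend 000001110 ; hops seen [H1] ; pick H1
  del 229.0.0.0/8 (clear depth 8)
  + 229.128.0.0/12 (H1) depth=12
  + 246.48.0.0/16 (H0) depth=16
  del 229.128.0.0/12 (clear depth 12)
  del 246.48.0.0/16 (clear depth 16)
  + 246.48.0.0/12 (H1) depth=12
  + 7.64.0.0/12 (H2) depth=12
  Q 7.64.0.66: descend 000001110100 ; hops seen [H1,H2] ; pick H2
  Q 246.48.113.134: descend 1111011000110000 ; hops seen [H1] ; pick H1
  Q 7.64.62.40: descend 000001110100 ; hops seen [H1,H2] ; pick H2
  del 7.0.0.0/8 (clear depth 8)
  + 229.137.64.0/20 (H1) depth=20
  + 229.137.74.0/23 (H0) depth=23
  Q 62.44.249.88: descend 00 ; hops seen [∅] ; pick no-route
  Q 229.137.74.0: descend 11100101100010010100101 ; hops seen [H1,H0] ; pick H0
  + 246.48.0.0/12 (H2) depth=12
  + 7.64.0.0/12 (H2) depth=12
  + 0.0.0.0/0 (H2) depth=0
  + 229.137.0.0/16 (H0) depth=16
  Q 246.50.130.239: descend 11110110001100 ; hops seen [H2,H2] ; pick H2
  + 229.137.0.0/16 (H1) depth=16
  Q 229.137.64.78: descend 11100101100010010100 ; hops seen [H2,H1,H1] ; pick H1
  + 246.48.0.0/12 (H0) depth=12
  + 0.0.0.0/0 (H2) depth=0
  Q 229.137.2.196: descend 11100101100010010 ; hops seen [H2,H1] ; pick H1
  + 246.48.115.0/24 (H0) depth=24
  Q 246.48.0.15: descend 11110110001100000 ; hops seen [H2,H0] ; pick H0
  Q 71.78.33.159: descend 0 ; hops seen [H2] ; pick H2
  + 7.0.0.0/8 (H1) depth=8
  + 229.137.74.0/23 (H1) depth=23

== LOOKUPS ==
["H1","H2","H1","H2","no-route","H0","H2","H1","H1","H0","H2"]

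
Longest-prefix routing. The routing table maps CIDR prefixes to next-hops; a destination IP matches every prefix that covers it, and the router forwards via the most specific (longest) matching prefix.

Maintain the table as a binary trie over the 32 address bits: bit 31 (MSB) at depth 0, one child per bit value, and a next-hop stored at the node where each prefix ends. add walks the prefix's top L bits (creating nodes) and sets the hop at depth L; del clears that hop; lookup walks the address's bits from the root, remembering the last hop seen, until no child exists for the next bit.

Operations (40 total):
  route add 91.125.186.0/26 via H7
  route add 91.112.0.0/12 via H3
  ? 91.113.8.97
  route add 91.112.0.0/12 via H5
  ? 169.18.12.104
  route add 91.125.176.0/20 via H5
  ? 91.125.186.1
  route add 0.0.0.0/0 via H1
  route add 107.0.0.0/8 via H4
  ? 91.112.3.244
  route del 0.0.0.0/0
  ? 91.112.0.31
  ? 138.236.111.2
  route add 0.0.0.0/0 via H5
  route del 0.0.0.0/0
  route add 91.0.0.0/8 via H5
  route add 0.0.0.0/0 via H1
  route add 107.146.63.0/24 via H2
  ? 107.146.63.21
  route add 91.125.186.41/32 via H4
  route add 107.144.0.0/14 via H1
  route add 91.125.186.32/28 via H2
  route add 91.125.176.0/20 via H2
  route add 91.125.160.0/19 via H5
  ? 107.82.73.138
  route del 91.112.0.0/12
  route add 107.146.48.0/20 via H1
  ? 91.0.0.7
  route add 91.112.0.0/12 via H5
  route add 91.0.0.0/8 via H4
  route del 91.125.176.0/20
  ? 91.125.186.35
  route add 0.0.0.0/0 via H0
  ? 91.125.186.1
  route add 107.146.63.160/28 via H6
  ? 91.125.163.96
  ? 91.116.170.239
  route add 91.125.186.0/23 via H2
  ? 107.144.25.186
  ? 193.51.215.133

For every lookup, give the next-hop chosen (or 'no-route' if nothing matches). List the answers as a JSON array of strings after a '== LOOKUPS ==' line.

Process each operation:
  + 91.125.186.0/26 (H7) depth=26
  + 91.112.0.0/12 (H3) depth=12
  ? 91.113.8.97  path d0:-→d1:-→d2:-→d3:-→d4:-→d5:-→d6:-→d7:-→d8:-→d9:-→d10:-→d11:-→d12:H3  best=H3
  + 91.112.0.0/12 (H5) depth=12
  ? 169.18.12.104  path d0:-  best=no-route
  + 91.125.176.0/20 (H5) depth=20
  ? 91.125.186.1  path d0:-→d1:-→d2:-→d3:-→d4:-→d5:-→d6:-→d7:-→d8:-→d9:-→d10:-→d11:-→d12:H5→d13:-→d14:-→d15:-→d16:-→d17:-→d18:-→d19:-→d20:H5→d21:-→d22:-→d23:-→d24:-→d25:-→d26:H7  best=H7
  + 0.0.0.0/0 (H1) depth=0
  + 107.0.0.0/8 (H4) depth=8
  ? 91.112.3.244  path d0:H1→d1:-→d2:-→d3:-→d4:-→d5:-→d6:-→d7:-→d8:-→d9:-→d10:-→d11:-→d12:H5  best=H5
  del 0.0.0.0/0 (clear depth 0)
  ? 91.112.0.31  path d0:-→d1:-→d2:-→d3:-→d4:-→d5:-→d6:-→d7:-→d8:-→d9:-→d10:-→d11:-→d12:H5  best=H5
  ? 138.236.111.2  path d0:-  best=no-route
  + 0.0.0.0/0 (H5) depth=0
  del 0.0.0.0/0 (clear depth 0)
  + 91.0.0.0/8 (H5) depth=8
  + 0.0.0.0/0 (H1) depth=0
  + 107.146.63.0/24 (H2) depth=24
  ? 107.146.63.21  path d0:H1→d1:-→d2:-→d3:-→d4:-→d5:-→d6:-→d7:-→d8:H4→d9:-→d10:-→d11:-→d12:-→d13:-→d14:-→d15:-→d16:-→d17:-→d18:-→d19:-→d20:-→d21:-→d22:-→d23:-→d24:H2  best=H2
  + 91.125.186.41/32 (H4) depth=32
  + 107.144.0.0/14 (H1) depth=14
  + 91.125.186.32/28 (H2) depth=28
  + 91.125.176.0/20 (H2) depth=20
  + 91.125.160.0/19 (H5) depth=19
  ? 107.82.73.138  path d0:H1→d1:-→d2:-→d3:-→d4:-→d5:-→d6:-→d7:-→d8:H4  best=H4
  del 91.112.0.0/12 (clear depth 12)
  + 107.146.48.0/20 (H1) depth=20
  ? 91.0.0.7  path d0:H1→d1:-→d2:-→d3:-→d4:-→d5:-→d6:-→d7:-→d8:H5→d9:-  best=H5
  + 91.112.0.0/12 (H5) depth=12
  + 91.0.0.0/8 (H4) depth=8
  del 91.125.176.0/20 (clear depth 20)
  ? 91.125.186.35  path d0:H1→d1:-→d2:-→d3:-→d4:-→d5:-→d6:-→d7:-→d8:H4→d9:-→d10:-→d11:-→d12:H5→d13:-→d14:-→d15:-→d16:-→d17:-→d18:-→d19:H5→d20:-→d21:-→d22:-→d23:-→d24:-→d25:-→d26:H7→d27:-→d28:H2  best=H2
  + 0.0.0.0/0 (H0) depth=0
  ? 91.125.186.1  path d0:H0→d1:-→d2:-→d3:-→d4:-→d5:-→d6:-→d7:-→d8:H4→d9:-→d10:-→d11:-→d12:H5→d13:-→d14:-→d15:-→d16:-→d17:-→d18:-→d19:H5→d20:-→d21:-→d22:-→d23:-→d24:-→d25:-→d26:H7  best=H7
  + 107.146.63.160/28 (H6) depth=28
  ? 91.125.163.96  path d0:H0→d1:-→d2:-→d3:-→d4:-→d5:-→d6:-→d7:-→d8:H4→d9:-→d10:-→d11:-→d12:H5→d13:-→d14:-→d15:-→d16:-→d17:-→d18:-→d19:H5  best=H5
  ? 91.116.170.239  path d0:H0→d1:-→d2:-→d3:-→d4:-→d5:-→d6:-→d7:-→d8:H4→d9:-→d10:-→d11:-→d12:H5  best=H5
  + 91.125.186.0/23 (H2) depth=23
  ? 107.144.25.186  path d0:H0→d1:-→d2:-→d3:-→d4:-→d5:-→d6:-→d7:-→d8:H4→d9:-→d10:-→d11:-→d12:-→d13:-→d14:H1  best=H1
  ? 193.51.215.133  path d0:H0  best=H0

== LOOKUPS ==
["H3","no-route","H7","H5","H5","no-route","H2","H4","H5","H2","H7","H5","H5","H1","H0"]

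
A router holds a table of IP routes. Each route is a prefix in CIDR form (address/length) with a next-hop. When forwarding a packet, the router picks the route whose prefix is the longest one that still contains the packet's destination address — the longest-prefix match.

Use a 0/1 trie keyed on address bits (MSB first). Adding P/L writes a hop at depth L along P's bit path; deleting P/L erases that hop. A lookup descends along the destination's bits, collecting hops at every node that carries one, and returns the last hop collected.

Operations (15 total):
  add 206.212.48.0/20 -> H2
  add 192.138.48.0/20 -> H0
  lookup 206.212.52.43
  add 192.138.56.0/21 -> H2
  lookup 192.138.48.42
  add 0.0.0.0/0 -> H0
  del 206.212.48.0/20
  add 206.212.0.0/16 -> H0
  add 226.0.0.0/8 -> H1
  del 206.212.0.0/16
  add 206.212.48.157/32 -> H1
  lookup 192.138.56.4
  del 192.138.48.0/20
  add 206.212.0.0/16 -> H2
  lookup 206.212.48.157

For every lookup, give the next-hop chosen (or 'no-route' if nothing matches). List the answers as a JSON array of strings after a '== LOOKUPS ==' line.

Process each operation:
  add 206.212.48.0/20 -> H2 at depth 20
  add 192.138.48.0/20 -> H0 at depth 20
  ? 206.212.52.43  path d0:-→d1:-→d2:-→d3:-→d4:-→d5:-→d6:-→d7:-→d8:-→d9:-→d10:-→d11:-→d12:-→d13:-→d14:-→d15:-→d16:-→d17:-→d18:-→d19:-→d20:H2  best=H2
  add 192.138.56.0/21 -> H2 at depth 21
  ? 192.138.48.42  path d0:-→d1:-→d2:-→d3:-→d4:-→d5:-→d6:-→d7:-→d8:-→d9:-→d10:-→d11:-→d12:-→d13:-→d14:-→d15:-→d16:-→d17:-→d18:-→d19:-→d20:H0  best=H0
  add 0.0.0.0/0 -> H0 at depth 0
  del 206.212.48.0/20 (clear depth 20)
  add 206.212.0.0/16 -> H0 at depth 16
  add 226.0.0.0/8 -> H1 at depth 8
  del 206.212.0.0/16 (clear depth 16)
  add 206.212.48.157/32 -> H1 at depth 32
  ? 192.138.56.4  path d0:H0→d1:-→d2:-→d3:-→d4:-→d5:-→d6:-→d7:-→d8:-→d9:-→d10:-→d11:-→d12:-→d13:-→d14:-→d15:-→d16:-→d17:-→d18:-→d19:-→d20:H0→d21:H2  best=H2
  del 192.138.48.0/20 (clear depth 20)
  add 206.212.0.0/16 -> H2 at depth 16
  ? 206.212.48.157  path d0:H0→d1:-→d2:-→d3:-→d4:-→d5:-→d6:-→d7:-→d8:-→d9:-→d10:-→d11:-→d12:-→d13:-→d14:-→d15:-→d16:H2→d17:-→d18:-→d19:-→d20:-→d21:-→d22:-→d23:-→d24:-→d25:-→d26:-→d27:-→d28:-→d29:-→d30:-→d31:-→d32:H1  best=H1

== LOOKUPS ==
["H2","H0","H2","H1"]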